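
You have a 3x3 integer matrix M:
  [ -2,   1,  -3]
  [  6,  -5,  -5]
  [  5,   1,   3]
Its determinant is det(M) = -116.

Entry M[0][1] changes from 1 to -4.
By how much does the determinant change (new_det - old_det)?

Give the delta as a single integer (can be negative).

Answer: 215

Derivation:
Cofactor C_01 = -43
Entry delta = -4 - 1 = -5
Det delta = entry_delta * cofactor = -5 * -43 = 215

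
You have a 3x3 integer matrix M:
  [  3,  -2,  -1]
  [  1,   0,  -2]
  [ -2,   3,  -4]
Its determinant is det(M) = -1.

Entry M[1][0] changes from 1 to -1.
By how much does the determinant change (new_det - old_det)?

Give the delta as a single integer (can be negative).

Answer: 22

Derivation:
Cofactor C_10 = -11
Entry delta = -1 - 1 = -2
Det delta = entry_delta * cofactor = -2 * -11 = 22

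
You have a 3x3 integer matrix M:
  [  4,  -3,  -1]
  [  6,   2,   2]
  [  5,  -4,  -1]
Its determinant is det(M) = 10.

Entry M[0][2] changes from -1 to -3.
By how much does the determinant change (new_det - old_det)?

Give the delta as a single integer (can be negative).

Answer: 68

Derivation:
Cofactor C_02 = -34
Entry delta = -3 - -1 = -2
Det delta = entry_delta * cofactor = -2 * -34 = 68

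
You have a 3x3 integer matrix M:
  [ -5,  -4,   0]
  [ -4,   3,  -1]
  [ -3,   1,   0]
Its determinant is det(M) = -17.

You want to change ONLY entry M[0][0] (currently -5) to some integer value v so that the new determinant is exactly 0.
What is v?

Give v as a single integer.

det is linear in entry M[0][0]: det = old_det + (v - -5) * C_00
Cofactor C_00 = 1
Want det = 0: -17 + (v - -5) * 1 = 0
  (v - -5) = 17 / 1 = 17
  v = -5 + (17) = 12

Answer: 12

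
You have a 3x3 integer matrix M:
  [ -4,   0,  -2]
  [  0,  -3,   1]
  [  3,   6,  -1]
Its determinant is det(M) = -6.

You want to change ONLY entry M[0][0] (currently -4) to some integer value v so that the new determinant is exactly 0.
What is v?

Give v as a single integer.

Answer: -6

Derivation:
det is linear in entry M[0][0]: det = old_det + (v - -4) * C_00
Cofactor C_00 = -3
Want det = 0: -6 + (v - -4) * -3 = 0
  (v - -4) = 6 / -3 = -2
  v = -4 + (-2) = -6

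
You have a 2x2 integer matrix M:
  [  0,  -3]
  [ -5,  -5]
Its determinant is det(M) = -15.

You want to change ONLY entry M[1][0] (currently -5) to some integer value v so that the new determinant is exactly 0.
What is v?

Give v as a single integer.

det is linear in entry M[1][0]: det = old_det + (v - -5) * C_10
Cofactor C_10 = 3
Want det = 0: -15 + (v - -5) * 3 = 0
  (v - -5) = 15 / 3 = 5
  v = -5 + (5) = 0

Answer: 0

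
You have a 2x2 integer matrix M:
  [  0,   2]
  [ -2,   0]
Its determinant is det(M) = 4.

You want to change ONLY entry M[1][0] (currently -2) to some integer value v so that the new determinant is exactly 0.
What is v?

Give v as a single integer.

Answer: 0

Derivation:
det is linear in entry M[1][0]: det = old_det + (v - -2) * C_10
Cofactor C_10 = -2
Want det = 0: 4 + (v - -2) * -2 = 0
  (v - -2) = -4 / -2 = 2
  v = -2 + (2) = 0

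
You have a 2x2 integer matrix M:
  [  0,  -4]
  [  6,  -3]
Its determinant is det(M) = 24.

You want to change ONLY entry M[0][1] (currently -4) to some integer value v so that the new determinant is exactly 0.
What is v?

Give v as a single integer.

Answer: 0

Derivation:
det is linear in entry M[0][1]: det = old_det + (v - -4) * C_01
Cofactor C_01 = -6
Want det = 0: 24 + (v - -4) * -6 = 0
  (v - -4) = -24 / -6 = 4
  v = -4 + (4) = 0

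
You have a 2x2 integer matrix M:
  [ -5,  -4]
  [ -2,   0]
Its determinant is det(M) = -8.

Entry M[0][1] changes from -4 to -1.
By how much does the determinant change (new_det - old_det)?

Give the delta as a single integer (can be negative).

Cofactor C_01 = 2
Entry delta = -1 - -4 = 3
Det delta = entry_delta * cofactor = 3 * 2 = 6

Answer: 6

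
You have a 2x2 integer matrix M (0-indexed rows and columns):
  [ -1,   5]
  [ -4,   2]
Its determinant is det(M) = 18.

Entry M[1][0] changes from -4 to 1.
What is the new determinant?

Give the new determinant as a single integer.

det is linear in row 1: changing M[1][0] by delta changes det by delta * cofactor(1,0).
Cofactor C_10 = (-1)^(1+0) * minor(1,0) = -5
Entry delta = 1 - -4 = 5
Det delta = 5 * -5 = -25
New det = 18 + -25 = -7

Answer: -7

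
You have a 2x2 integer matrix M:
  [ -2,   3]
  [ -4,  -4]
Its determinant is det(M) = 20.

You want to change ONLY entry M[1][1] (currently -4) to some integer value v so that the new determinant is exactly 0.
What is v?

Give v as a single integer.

Answer: 6

Derivation:
det is linear in entry M[1][1]: det = old_det + (v - -4) * C_11
Cofactor C_11 = -2
Want det = 0: 20 + (v - -4) * -2 = 0
  (v - -4) = -20 / -2 = 10
  v = -4 + (10) = 6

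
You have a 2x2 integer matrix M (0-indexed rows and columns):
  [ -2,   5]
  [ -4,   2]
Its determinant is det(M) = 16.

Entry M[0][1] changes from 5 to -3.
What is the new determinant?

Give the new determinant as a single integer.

det is linear in row 0: changing M[0][1] by delta changes det by delta * cofactor(0,1).
Cofactor C_01 = (-1)^(0+1) * minor(0,1) = 4
Entry delta = -3 - 5 = -8
Det delta = -8 * 4 = -32
New det = 16 + -32 = -16

Answer: -16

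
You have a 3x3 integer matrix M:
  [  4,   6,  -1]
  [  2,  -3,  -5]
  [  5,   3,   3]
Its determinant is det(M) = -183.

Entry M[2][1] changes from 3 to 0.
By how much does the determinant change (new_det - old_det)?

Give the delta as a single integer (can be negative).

Answer: -54

Derivation:
Cofactor C_21 = 18
Entry delta = 0 - 3 = -3
Det delta = entry_delta * cofactor = -3 * 18 = -54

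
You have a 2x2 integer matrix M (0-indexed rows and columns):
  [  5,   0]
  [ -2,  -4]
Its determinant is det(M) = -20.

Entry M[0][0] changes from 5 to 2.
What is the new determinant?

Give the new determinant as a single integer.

Answer: -8

Derivation:
det is linear in row 0: changing M[0][0] by delta changes det by delta * cofactor(0,0).
Cofactor C_00 = (-1)^(0+0) * minor(0,0) = -4
Entry delta = 2 - 5 = -3
Det delta = -3 * -4 = 12
New det = -20 + 12 = -8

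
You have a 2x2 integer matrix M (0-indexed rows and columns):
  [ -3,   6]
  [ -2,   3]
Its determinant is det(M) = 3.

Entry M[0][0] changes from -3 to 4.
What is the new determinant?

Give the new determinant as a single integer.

Answer: 24

Derivation:
det is linear in row 0: changing M[0][0] by delta changes det by delta * cofactor(0,0).
Cofactor C_00 = (-1)^(0+0) * minor(0,0) = 3
Entry delta = 4 - -3 = 7
Det delta = 7 * 3 = 21
New det = 3 + 21 = 24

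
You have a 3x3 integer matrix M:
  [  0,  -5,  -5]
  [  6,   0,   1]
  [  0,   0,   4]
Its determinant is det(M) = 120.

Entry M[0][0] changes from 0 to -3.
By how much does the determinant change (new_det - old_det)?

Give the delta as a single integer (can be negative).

Answer: 0

Derivation:
Cofactor C_00 = 0
Entry delta = -3 - 0 = -3
Det delta = entry_delta * cofactor = -3 * 0 = 0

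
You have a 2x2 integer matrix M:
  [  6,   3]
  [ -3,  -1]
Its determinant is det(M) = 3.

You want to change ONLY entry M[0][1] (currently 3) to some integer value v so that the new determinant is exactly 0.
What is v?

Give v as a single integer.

Answer: 2

Derivation:
det is linear in entry M[0][1]: det = old_det + (v - 3) * C_01
Cofactor C_01 = 3
Want det = 0: 3 + (v - 3) * 3 = 0
  (v - 3) = -3 / 3 = -1
  v = 3 + (-1) = 2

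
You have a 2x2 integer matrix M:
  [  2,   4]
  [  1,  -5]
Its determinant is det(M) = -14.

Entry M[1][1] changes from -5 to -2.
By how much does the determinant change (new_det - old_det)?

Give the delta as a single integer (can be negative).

Answer: 6

Derivation:
Cofactor C_11 = 2
Entry delta = -2 - -5 = 3
Det delta = entry_delta * cofactor = 3 * 2 = 6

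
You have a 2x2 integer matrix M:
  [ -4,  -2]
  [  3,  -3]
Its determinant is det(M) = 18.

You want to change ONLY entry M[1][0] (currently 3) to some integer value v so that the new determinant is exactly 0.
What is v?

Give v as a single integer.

det is linear in entry M[1][0]: det = old_det + (v - 3) * C_10
Cofactor C_10 = 2
Want det = 0: 18 + (v - 3) * 2 = 0
  (v - 3) = -18 / 2 = -9
  v = 3 + (-9) = -6

Answer: -6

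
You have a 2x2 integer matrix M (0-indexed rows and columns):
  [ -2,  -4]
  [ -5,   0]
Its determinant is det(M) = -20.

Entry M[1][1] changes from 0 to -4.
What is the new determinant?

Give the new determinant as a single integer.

Answer: -12

Derivation:
det is linear in row 1: changing M[1][1] by delta changes det by delta * cofactor(1,1).
Cofactor C_11 = (-1)^(1+1) * minor(1,1) = -2
Entry delta = -4 - 0 = -4
Det delta = -4 * -2 = 8
New det = -20 + 8 = -12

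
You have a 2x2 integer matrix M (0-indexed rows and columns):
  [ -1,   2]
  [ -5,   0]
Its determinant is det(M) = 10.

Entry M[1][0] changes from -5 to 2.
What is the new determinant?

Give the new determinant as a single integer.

Answer: -4

Derivation:
det is linear in row 1: changing M[1][0] by delta changes det by delta * cofactor(1,0).
Cofactor C_10 = (-1)^(1+0) * minor(1,0) = -2
Entry delta = 2 - -5 = 7
Det delta = 7 * -2 = -14
New det = 10 + -14 = -4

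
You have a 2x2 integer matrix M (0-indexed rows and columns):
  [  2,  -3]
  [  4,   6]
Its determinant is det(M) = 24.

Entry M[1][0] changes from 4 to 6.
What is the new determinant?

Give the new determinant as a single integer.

det is linear in row 1: changing M[1][0] by delta changes det by delta * cofactor(1,0).
Cofactor C_10 = (-1)^(1+0) * minor(1,0) = 3
Entry delta = 6 - 4 = 2
Det delta = 2 * 3 = 6
New det = 24 + 6 = 30

Answer: 30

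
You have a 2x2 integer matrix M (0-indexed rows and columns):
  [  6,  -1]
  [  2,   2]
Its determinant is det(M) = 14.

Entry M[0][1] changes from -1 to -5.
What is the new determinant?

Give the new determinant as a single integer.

Answer: 22

Derivation:
det is linear in row 0: changing M[0][1] by delta changes det by delta * cofactor(0,1).
Cofactor C_01 = (-1)^(0+1) * minor(0,1) = -2
Entry delta = -5 - -1 = -4
Det delta = -4 * -2 = 8
New det = 14 + 8 = 22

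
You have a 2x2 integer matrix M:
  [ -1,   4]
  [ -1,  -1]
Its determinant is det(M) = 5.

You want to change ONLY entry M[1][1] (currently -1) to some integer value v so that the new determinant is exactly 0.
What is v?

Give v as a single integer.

det is linear in entry M[1][1]: det = old_det + (v - -1) * C_11
Cofactor C_11 = -1
Want det = 0: 5 + (v - -1) * -1 = 0
  (v - -1) = -5 / -1 = 5
  v = -1 + (5) = 4

Answer: 4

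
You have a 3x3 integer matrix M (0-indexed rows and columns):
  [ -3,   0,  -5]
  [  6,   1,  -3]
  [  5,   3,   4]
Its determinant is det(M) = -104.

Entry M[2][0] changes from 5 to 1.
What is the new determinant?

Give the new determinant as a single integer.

det is linear in row 2: changing M[2][0] by delta changes det by delta * cofactor(2,0).
Cofactor C_20 = (-1)^(2+0) * minor(2,0) = 5
Entry delta = 1 - 5 = -4
Det delta = -4 * 5 = -20
New det = -104 + -20 = -124

Answer: -124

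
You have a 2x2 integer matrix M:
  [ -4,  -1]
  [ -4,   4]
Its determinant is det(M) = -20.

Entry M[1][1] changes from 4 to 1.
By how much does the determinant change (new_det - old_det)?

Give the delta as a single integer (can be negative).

Answer: 12

Derivation:
Cofactor C_11 = -4
Entry delta = 1 - 4 = -3
Det delta = entry_delta * cofactor = -3 * -4 = 12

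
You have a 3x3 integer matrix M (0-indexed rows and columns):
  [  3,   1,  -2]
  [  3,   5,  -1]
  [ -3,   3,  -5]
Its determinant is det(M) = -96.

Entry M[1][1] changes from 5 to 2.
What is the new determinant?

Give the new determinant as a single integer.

det is linear in row 1: changing M[1][1] by delta changes det by delta * cofactor(1,1).
Cofactor C_11 = (-1)^(1+1) * minor(1,1) = -21
Entry delta = 2 - 5 = -3
Det delta = -3 * -21 = 63
New det = -96 + 63 = -33

Answer: -33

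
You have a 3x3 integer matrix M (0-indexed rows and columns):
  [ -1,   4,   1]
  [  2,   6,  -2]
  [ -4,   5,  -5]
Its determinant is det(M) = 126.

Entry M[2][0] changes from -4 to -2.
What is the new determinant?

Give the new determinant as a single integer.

Answer: 98

Derivation:
det is linear in row 2: changing M[2][0] by delta changes det by delta * cofactor(2,0).
Cofactor C_20 = (-1)^(2+0) * minor(2,0) = -14
Entry delta = -2 - -4 = 2
Det delta = 2 * -14 = -28
New det = 126 + -28 = 98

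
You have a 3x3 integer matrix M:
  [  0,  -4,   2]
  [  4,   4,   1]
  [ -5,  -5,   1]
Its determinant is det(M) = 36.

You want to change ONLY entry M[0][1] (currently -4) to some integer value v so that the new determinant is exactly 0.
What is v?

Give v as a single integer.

Answer: 0

Derivation:
det is linear in entry M[0][1]: det = old_det + (v - -4) * C_01
Cofactor C_01 = -9
Want det = 0: 36 + (v - -4) * -9 = 0
  (v - -4) = -36 / -9 = 4
  v = -4 + (4) = 0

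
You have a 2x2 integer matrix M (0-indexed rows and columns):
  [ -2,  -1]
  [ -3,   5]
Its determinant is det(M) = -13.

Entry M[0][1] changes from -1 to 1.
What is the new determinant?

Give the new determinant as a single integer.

det is linear in row 0: changing M[0][1] by delta changes det by delta * cofactor(0,1).
Cofactor C_01 = (-1)^(0+1) * minor(0,1) = 3
Entry delta = 1 - -1 = 2
Det delta = 2 * 3 = 6
New det = -13 + 6 = -7

Answer: -7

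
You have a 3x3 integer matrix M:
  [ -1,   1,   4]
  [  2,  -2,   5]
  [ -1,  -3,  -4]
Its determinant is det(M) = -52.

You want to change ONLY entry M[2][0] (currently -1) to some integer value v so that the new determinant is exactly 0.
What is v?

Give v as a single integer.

det is linear in entry M[2][0]: det = old_det + (v - -1) * C_20
Cofactor C_20 = 13
Want det = 0: -52 + (v - -1) * 13 = 0
  (v - -1) = 52 / 13 = 4
  v = -1 + (4) = 3

Answer: 3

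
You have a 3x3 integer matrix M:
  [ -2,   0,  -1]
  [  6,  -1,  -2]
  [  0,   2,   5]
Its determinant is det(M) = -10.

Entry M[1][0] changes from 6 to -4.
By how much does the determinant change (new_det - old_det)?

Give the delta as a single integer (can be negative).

Cofactor C_10 = -2
Entry delta = -4 - 6 = -10
Det delta = entry_delta * cofactor = -10 * -2 = 20

Answer: 20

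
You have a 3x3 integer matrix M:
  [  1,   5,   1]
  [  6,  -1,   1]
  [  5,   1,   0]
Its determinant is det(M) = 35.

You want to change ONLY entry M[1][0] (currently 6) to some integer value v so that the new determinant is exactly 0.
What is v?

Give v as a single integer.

det is linear in entry M[1][0]: det = old_det + (v - 6) * C_10
Cofactor C_10 = 1
Want det = 0: 35 + (v - 6) * 1 = 0
  (v - 6) = -35 / 1 = -35
  v = 6 + (-35) = -29

Answer: -29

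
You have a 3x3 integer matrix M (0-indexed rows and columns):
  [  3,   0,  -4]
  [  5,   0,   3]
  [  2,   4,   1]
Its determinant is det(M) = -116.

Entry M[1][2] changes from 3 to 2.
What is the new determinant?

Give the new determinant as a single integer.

det is linear in row 1: changing M[1][2] by delta changes det by delta * cofactor(1,2).
Cofactor C_12 = (-1)^(1+2) * minor(1,2) = -12
Entry delta = 2 - 3 = -1
Det delta = -1 * -12 = 12
New det = -116 + 12 = -104

Answer: -104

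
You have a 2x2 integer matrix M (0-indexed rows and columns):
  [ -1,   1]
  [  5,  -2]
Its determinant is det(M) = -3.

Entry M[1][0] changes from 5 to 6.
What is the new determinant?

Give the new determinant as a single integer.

Answer: -4

Derivation:
det is linear in row 1: changing M[1][0] by delta changes det by delta * cofactor(1,0).
Cofactor C_10 = (-1)^(1+0) * minor(1,0) = -1
Entry delta = 6 - 5 = 1
Det delta = 1 * -1 = -1
New det = -3 + -1 = -4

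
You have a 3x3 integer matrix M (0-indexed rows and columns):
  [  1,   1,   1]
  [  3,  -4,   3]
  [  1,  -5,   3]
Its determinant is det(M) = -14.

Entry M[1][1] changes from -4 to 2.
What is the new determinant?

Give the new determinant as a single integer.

det is linear in row 1: changing M[1][1] by delta changes det by delta * cofactor(1,1).
Cofactor C_11 = (-1)^(1+1) * minor(1,1) = 2
Entry delta = 2 - -4 = 6
Det delta = 6 * 2 = 12
New det = -14 + 12 = -2

Answer: -2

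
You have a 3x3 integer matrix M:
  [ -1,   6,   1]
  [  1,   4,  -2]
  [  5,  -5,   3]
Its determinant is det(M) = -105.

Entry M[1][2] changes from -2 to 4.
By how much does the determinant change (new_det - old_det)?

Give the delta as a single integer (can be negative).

Answer: 150

Derivation:
Cofactor C_12 = 25
Entry delta = 4 - -2 = 6
Det delta = entry_delta * cofactor = 6 * 25 = 150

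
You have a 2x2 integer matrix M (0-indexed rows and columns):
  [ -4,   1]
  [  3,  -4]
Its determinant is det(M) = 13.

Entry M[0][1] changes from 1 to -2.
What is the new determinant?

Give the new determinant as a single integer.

Answer: 22

Derivation:
det is linear in row 0: changing M[0][1] by delta changes det by delta * cofactor(0,1).
Cofactor C_01 = (-1)^(0+1) * minor(0,1) = -3
Entry delta = -2 - 1 = -3
Det delta = -3 * -3 = 9
New det = 13 + 9 = 22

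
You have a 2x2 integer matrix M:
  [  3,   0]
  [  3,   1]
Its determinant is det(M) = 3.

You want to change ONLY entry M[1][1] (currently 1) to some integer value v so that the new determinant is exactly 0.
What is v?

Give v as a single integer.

det is linear in entry M[1][1]: det = old_det + (v - 1) * C_11
Cofactor C_11 = 3
Want det = 0: 3 + (v - 1) * 3 = 0
  (v - 1) = -3 / 3 = -1
  v = 1 + (-1) = 0

Answer: 0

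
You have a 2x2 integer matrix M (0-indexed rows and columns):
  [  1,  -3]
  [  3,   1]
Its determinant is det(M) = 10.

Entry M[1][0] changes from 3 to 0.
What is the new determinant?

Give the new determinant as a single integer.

det is linear in row 1: changing M[1][0] by delta changes det by delta * cofactor(1,0).
Cofactor C_10 = (-1)^(1+0) * minor(1,0) = 3
Entry delta = 0 - 3 = -3
Det delta = -3 * 3 = -9
New det = 10 + -9 = 1

Answer: 1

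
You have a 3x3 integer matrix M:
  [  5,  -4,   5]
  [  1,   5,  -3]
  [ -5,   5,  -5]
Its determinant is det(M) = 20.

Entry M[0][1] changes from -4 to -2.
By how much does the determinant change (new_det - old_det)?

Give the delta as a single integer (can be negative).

Answer: 40

Derivation:
Cofactor C_01 = 20
Entry delta = -2 - -4 = 2
Det delta = entry_delta * cofactor = 2 * 20 = 40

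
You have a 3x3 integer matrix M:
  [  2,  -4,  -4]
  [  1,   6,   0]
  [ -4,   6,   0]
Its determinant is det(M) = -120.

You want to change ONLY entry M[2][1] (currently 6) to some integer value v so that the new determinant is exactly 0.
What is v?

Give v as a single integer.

Answer: -24

Derivation:
det is linear in entry M[2][1]: det = old_det + (v - 6) * C_21
Cofactor C_21 = -4
Want det = 0: -120 + (v - 6) * -4 = 0
  (v - 6) = 120 / -4 = -30
  v = 6 + (-30) = -24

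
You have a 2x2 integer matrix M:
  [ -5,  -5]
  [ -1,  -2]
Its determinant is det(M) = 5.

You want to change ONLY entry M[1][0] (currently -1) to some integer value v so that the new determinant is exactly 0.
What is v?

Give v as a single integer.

Answer: -2

Derivation:
det is linear in entry M[1][0]: det = old_det + (v - -1) * C_10
Cofactor C_10 = 5
Want det = 0: 5 + (v - -1) * 5 = 0
  (v - -1) = -5 / 5 = -1
  v = -1 + (-1) = -2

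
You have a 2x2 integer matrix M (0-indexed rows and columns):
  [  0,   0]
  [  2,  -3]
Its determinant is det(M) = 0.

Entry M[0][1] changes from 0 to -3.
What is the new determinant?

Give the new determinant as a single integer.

det is linear in row 0: changing M[0][1] by delta changes det by delta * cofactor(0,1).
Cofactor C_01 = (-1)^(0+1) * minor(0,1) = -2
Entry delta = -3 - 0 = -3
Det delta = -3 * -2 = 6
New det = 0 + 6 = 6

Answer: 6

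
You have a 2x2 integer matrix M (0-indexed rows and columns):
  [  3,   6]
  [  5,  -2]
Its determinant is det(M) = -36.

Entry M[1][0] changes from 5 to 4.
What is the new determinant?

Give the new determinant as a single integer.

Answer: -30

Derivation:
det is linear in row 1: changing M[1][0] by delta changes det by delta * cofactor(1,0).
Cofactor C_10 = (-1)^(1+0) * minor(1,0) = -6
Entry delta = 4 - 5 = -1
Det delta = -1 * -6 = 6
New det = -36 + 6 = -30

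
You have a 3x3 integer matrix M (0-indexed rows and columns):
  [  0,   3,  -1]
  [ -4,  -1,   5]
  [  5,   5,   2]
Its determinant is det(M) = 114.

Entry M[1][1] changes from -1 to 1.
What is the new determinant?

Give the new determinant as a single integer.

Answer: 124

Derivation:
det is linear in row 1: changing M[1][1] by delta changes det by delta * cofactor(1,1).
Cofactor C_11 = (-1)^(1+1) * minor(1,1) = 5
Entry delta = 1 - -1 = 2
Det delta = 2 * 5 = 10
New det = 114 + 10 = 124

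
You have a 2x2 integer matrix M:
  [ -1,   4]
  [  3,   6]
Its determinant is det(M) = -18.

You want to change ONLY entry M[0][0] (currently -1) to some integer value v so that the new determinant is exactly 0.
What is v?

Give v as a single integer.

det is linear in entry M[0][0]: det = old_det + (v - -1) * C_00
Cofactor C_00 = 6
Want det = 0: -18 + (v - -1) * 6 = 0
  (v - -1) = 18 / 6 = 3
  v = -1 + (3) = 2

Answer: 2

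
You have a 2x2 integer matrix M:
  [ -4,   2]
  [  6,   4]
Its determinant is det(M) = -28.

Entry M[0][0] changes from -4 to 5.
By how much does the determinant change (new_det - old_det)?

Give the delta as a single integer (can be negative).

Cofactor C_00 = 4
Entry delta = 5 - -4 = 9
Det delta = entry_delta * cofactor = 9 * 4 = 36

Answer: 36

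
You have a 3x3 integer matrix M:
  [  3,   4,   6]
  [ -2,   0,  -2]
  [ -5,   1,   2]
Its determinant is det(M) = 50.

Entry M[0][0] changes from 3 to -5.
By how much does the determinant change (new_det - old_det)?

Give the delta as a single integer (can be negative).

Cofactor C_00 = 2
Entry delta = -5 - 3 = -8
Det delta = entry_delta * cofactor = -8 * 2 = -16

Answer: -16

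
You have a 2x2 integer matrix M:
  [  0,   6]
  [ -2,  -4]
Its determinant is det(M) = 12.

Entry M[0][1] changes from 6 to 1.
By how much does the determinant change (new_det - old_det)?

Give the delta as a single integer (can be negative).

Cofactor C_01 = 2
Entry delta = 1 - 6 = -5
Det delta = entry_delta * cofactor = -5 * 2 = -10

Answer: -10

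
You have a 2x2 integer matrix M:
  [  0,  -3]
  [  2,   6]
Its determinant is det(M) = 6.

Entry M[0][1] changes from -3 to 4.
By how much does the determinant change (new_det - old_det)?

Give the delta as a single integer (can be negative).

Cofactor C_01 = -2
Entry delta = 4 - -3 = 7
Det delta = entry_delta * cofactor = 7 * -2 = -14

Answer: -14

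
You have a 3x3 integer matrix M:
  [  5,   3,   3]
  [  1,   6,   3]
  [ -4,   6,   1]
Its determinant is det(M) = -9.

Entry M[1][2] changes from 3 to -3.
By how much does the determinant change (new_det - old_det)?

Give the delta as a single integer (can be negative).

Answer: 252

Derivation:
Cofactor C_12 = -42
Entry delta = -3 - 3 = -6
Det delta = entry_delta * cofactor = -6 * -42 = 252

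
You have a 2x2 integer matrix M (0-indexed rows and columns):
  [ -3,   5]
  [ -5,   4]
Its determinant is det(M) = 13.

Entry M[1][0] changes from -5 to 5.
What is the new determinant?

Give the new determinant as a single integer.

Answer: -37

Derivation:
det is linear in row 1: changing M[1][0] by delta changes det by delta * cofactor(1,0).
Cofactor C_10 = (-1)^(1+0) * minor(1,0) = -5
Entry delta = 5 - -5 = 10
Det delta = 10 * -5 = -50
New det = 13 + -50 = -37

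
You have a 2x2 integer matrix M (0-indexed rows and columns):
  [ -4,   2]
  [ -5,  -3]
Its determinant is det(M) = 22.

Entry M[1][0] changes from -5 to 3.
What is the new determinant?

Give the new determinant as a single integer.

Answer: 6

Derivation:
det is linear in row 1: changing M[1][0] by delta changes det by delta * cofactor(1,0).
Cofactor C_10 = (-1)^(1+0) * minor(1,0) = -2
Entry delta = 3 - -5 = 8
Det delta = 8 * -2 = -16
New det = 22 + -16 = 6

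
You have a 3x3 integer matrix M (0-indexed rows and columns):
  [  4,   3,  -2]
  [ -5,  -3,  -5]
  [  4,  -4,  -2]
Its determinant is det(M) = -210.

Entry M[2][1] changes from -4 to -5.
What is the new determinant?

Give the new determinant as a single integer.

det is linear in row 2: changing M[2][1] by delta changes det by delta * cofactor(2,1).
Cofactor C_21 = (-1)^(2+1) * minor(2,1) = 30
Entry delta = -5 - -4 = -1
Det delta = -1 * 30 = -30
New det = -210 + -30 = -240

Answer: -240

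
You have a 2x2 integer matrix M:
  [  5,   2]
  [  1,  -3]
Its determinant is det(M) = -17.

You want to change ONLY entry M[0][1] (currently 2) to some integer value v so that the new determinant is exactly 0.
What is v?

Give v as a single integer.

det is linear in entry M[0][1]: det = old_det + (v - 2) * C_01
Cofactor C_01 = -1
Want det = 0: -17 + (v - 2) * -1 = 0
  (v - 2) = 17 / -1 = -17
  v = 2 + (-17) = -15

Answer: -15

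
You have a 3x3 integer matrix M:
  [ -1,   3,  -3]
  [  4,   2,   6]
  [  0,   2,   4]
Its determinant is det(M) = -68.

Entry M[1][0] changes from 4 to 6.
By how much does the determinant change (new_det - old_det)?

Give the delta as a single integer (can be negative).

Answer: -36

Derivation:
Cofactor C_10 = -18
Entry delta = 6 - 4 = 2
Det delta = entry_delta * cofactor = 2 * -18 = -36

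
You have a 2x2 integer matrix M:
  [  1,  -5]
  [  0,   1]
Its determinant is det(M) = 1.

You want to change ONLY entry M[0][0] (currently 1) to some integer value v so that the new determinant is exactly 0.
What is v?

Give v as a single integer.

det is linear in entry M[0][0]: det = old_det + (v - 1) * C_00
Cofactor C_00 = 1
Want det = 0: 1 + (v - 1) * 1 = 0
  (v - 1) = -1 / 1 = -1
  v = 1 + (-1) = 0

Answer: 0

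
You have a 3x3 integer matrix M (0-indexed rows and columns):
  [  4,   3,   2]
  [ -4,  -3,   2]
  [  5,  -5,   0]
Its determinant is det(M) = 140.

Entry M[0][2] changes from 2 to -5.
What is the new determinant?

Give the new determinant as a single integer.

Answer: -105

Derivation:
det is linear in row 0: changing M[0][2] by delta changes det by delta * cofactor(0,2).
Cofactor C_02 = (-1)^(0+2) * minor(0,2) = 35
Entry delta = -5 - 2 = -7
Det delta = -7 * 35 = -245
New det = 140 + -245 = -105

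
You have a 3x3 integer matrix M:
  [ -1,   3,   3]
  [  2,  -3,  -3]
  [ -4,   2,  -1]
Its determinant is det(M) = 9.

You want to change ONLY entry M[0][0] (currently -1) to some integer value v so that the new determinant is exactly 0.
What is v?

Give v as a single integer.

Answer: -2

Derivation:
det is linear in entry M[0][0]: det = old_det + (v - -1) * C_00
Cofactor C_00 = 9
Want det = 0: 9 + (v - -1) * 9 = 0
  (v - -1) = -9 / 9 = -1
  v = -1 + (-1) = -2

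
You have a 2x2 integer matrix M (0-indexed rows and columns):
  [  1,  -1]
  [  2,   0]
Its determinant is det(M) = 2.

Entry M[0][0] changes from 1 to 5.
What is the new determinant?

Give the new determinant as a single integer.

det is linear in row 0: changing M[0][0] by delta changes det by delta * cofactor(0,0).
Cofactor C_00 = (-1)^(0+0) * minor(0,0) = 0
Entry delta = 5 - 1 = 4
Det delta = 4 * 0 = 0
New det = 2 + 0 = 2

Answer: 2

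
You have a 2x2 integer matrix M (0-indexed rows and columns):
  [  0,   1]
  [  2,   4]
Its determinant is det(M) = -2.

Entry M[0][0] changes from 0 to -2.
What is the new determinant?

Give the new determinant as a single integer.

det is linear in row 0: changing M[0][0] by delta changes det by delta * cofactor(0,0).
Cofactor C_00 = (-1)^(0+0) * minor(0,0) = 4
Entry delta = -2 - 0 = -2
Det delta = -2 * 4 = -8
New det = -2 + -8 = -10

Answer: -10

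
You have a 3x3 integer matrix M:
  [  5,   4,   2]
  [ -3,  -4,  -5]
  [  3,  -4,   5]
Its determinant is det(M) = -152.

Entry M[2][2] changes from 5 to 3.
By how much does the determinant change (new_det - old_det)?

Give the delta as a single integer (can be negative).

Answer: 16

Derivation:
Cofactor C_22 = -8
Entry delta = 3 - 5 = -2
Det delta = entry_delta * cofactor = -2 * -8 = 16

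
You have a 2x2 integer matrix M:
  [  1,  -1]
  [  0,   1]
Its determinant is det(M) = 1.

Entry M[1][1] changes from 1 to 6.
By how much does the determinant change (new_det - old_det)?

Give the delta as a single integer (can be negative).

Answer: 5

Derivation:
Cofactor C_11 = 1
Entry delta = 6 - 1 = 5
Det delta = entry_delta * cofactor = 5 * 1 = 5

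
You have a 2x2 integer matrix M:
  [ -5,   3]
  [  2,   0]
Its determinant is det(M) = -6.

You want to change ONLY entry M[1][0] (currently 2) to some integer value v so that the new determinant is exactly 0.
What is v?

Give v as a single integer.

det is linear in entry M[1][0]: det = old_det + (v - 2) * C_10
Cofactor C_10 = -3
Want det = 0: -6 + (v - 2) * -3 = 0
  (v - 2) = 6 / -3 = -2
  v = 2 + (-2) = 0

Answer: 0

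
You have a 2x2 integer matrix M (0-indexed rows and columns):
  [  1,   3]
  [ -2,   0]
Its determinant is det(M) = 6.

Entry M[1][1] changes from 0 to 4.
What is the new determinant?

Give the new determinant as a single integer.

Answer: 10

Derivation:
det is linear in row 1: changing M[1][1] by delta changes det by delta * cofactor(1,1).
Cofactor C_11 = (-1)^(1+1) * minor(1,1) = 1
Entry delta = 4 - 0 = 4
Det delta = 4 * 1 = 4
New det = 6 + 4 = 10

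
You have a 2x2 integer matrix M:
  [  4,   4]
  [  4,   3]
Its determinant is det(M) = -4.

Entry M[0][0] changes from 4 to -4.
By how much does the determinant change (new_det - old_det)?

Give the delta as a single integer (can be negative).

Answer: -24

Derivation:
Cofactor C_00 = 3
Entry delta = -4 - 4 = -8
Det delta = entry_delta * cofactor = -8 * 3 = -24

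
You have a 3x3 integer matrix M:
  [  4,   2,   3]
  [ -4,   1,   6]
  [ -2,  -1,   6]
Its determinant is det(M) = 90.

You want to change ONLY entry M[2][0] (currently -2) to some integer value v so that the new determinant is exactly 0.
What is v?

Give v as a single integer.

Answer: -12

Derivation:
det is linear in entry M[2][0]: det = old_det + (v - -2) * C_20
Cofactor C_20 = 9
Want det = 0: 90 + (v - -2) * 9 = 0
  (v - -2) = -90 / 9 = -10
  v = -2 + (-10) = -12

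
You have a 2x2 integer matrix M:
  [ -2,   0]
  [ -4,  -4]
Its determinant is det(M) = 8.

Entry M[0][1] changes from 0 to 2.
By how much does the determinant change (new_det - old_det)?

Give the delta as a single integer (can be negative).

Answer: 8

Derivation:
Cofactor C_01 = 4
Entry delta = 2 - 0 = 2
Det delta = entry_delta * cofactor = 2 * 4 = 8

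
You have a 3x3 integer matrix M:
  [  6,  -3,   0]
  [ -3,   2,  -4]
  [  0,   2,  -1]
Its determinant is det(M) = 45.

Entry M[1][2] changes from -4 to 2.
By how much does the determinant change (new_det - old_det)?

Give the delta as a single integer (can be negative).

Cofactor C_12 = -12
Entry delta = 2 - -4 = 6
Det delta = entry_delta * cofactor = 6 * -12 = -72

Answer: -72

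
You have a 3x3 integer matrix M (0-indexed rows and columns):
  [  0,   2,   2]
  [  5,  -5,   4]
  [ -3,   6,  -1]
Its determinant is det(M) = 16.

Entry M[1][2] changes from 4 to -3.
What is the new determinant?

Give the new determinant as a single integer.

det is linear in row 1: changing M[1][2] by delta changes det by delta * cofactor(1,2).
Cofactor C_12 = (-1)^(1+2) * minor(1,2) = -6
Entry delta = -3 - 4 = -7
Det delta = -7 * -6 = 42
New det = 16 + 42 = 58

Answer: 58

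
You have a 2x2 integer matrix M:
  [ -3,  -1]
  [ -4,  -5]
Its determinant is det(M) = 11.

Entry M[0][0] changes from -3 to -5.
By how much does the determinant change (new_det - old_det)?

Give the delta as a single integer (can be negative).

Cofactor C_00 = -5
Entry delta = -5 - -3 = -2
Det delta = entry_delta * cofactor = -2 * -5 = 10

Answer: 10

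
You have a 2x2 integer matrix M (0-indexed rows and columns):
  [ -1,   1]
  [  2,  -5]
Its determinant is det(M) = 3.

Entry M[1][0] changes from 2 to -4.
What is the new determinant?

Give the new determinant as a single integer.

det is linear in row 1: changing M[1][0] by delta changes det by delta * cofactor(1,0).
Cofactor C_10 = (-1)^(1+0) * minor(1,0) = -1
Entry delta = -4 - 2 = -6
Det delta = -6 * -1 = 6
New det = 3 + 6 = 9

Answer: 9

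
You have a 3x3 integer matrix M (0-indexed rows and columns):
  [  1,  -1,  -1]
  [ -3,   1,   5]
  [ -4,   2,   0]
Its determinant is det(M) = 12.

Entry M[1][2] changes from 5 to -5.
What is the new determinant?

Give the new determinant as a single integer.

Answer: -8

Derivation:
det is linear in row 1: changing M[1][2] by delta changes det by delta * cofactor(1,2).
Cofactor C_12 = (-1)^(1+2) * minor(1,2) = 2
Entry delta = -5 - 5 = -10
Det delta = -10 * 2 = -20
New det = 12 + -20 = -8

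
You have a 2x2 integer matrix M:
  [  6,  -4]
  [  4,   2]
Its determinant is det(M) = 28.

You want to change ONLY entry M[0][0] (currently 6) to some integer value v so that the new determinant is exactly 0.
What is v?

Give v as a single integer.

Answer: -8

Derivation:
det is linear in entry M[0][0]: det = old_det + (v - 6) * C_00
Cofactor C_00 = 2
Want det = 0: 28 + (v - 6) * 2 = 0
  (v - 6) = -28 / 2 = -14
  v = 6 + (-14) = -8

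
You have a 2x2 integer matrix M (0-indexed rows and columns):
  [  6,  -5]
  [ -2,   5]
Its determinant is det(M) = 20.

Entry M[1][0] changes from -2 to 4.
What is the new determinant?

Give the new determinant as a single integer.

Answer: 50

Derivation:
det is linear in row 1: changing M[1][0] by delta changes det by delta * cofactor(1,0).
Cofactor C_10 = (-1)^(1+0) * minor(1,0) = 5
Entry delta = 4 - -2 = 6
Det delta = 6 * 5 = 30
New det = 20 + 30 = 50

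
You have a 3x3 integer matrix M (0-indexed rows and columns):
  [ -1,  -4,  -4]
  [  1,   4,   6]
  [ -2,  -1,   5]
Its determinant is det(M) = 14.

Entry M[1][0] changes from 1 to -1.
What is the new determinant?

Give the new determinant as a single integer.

Answer: -34

Derivation:
det is linear in row 1: changing M[1][0] by delta changes det by delta * cofactor(1,0).
Cofactor C_10 = (-1)^(1+0) * minor(1,0) = 24
Entry delta = -1 - 1 = -2
Det delta = -2 * 24 = -48
New det = 14 + -48 = -34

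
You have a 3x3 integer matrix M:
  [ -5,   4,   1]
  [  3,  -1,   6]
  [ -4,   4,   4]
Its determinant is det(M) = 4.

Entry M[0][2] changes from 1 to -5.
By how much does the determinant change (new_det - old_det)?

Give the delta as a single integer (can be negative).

Answer: -48

Derivation:
Cofactor C_02 = 8
Entry delta = -5 - 1 = -6
Det delta = entry_delta * cofactor = -6 * 8 = -48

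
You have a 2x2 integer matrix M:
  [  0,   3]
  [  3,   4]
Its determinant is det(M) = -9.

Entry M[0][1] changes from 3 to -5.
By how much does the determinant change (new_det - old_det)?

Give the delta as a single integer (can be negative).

Answer: 24

Derivation:
Cofactor C_01 = -3
Entry delta = -5 - 3 = -8
Det delta = entry_delta * cofactor = -8 * -3 = 24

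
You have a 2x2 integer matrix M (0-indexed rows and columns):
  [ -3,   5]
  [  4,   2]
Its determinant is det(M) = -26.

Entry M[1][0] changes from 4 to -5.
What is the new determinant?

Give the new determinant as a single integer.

Answer: 19

Derivation:
det is linear in row 1: changing M[1][0] by delta changes det by delta * cofactor(1,0).
Cofactor C_10 = (-1)^(1+0) * minor(1,0) = -5
Entry delta = -5 - 4 = -9
Det delta = -9 * -5 = 45
New det = -26 + 45 = 19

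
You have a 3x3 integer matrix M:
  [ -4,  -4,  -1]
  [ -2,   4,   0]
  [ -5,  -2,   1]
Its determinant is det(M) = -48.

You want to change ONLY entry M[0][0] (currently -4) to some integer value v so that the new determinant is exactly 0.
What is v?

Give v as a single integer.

Answer: 8

Derivation:
det is linear in entry M[0][0]: det = old_det + (v - -4) * C_00
Cofactor C_00 = 4
Want det = 0: -48 + (v - -4) * 4 = 0
  (v - -4) = 48 / 4 = 12
  v = -4 + (12) = 8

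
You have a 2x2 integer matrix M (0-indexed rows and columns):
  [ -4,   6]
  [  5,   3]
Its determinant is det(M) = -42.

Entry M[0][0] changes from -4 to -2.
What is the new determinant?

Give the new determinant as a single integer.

det is linear in row 0: changing M[0][0] by delta changes det by delta * cofactor(0,0).
Cofactor C_00 = (-1)^(0+0) * minor(0,0) = 3
Entry delta = -2 - -4 = 2
Det delta = 2 * 3 = 6
New det = -42 + 6 = -36

Answer: -36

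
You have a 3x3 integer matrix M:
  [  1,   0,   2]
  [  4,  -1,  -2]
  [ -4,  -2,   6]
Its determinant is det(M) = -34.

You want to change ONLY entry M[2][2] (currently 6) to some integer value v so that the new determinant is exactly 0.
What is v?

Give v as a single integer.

det is linear in entry M[2][2]: det = old_det + (v - 6) * C_22
Cofactor C_22 = -1
Want det = 0: -34 + (v - 6) * -1 = 0
  (v - 6) = 34 / -1 = -34
  v = 6 + (-34) = -28

Answer: -28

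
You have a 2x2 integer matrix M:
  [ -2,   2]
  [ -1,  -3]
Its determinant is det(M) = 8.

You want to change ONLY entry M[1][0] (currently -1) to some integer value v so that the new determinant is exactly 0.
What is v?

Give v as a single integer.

Answer: 3

Derivation:
det is linear in entry M[1][0]: det = old_det + (v - -1) * C_10
Cofactor C_10 = -2
Want det = 0: 8 + (v - -1) * -2 = 0
  (v - -1) = -8 / -2 = 4
  v = -1 + (4) = 3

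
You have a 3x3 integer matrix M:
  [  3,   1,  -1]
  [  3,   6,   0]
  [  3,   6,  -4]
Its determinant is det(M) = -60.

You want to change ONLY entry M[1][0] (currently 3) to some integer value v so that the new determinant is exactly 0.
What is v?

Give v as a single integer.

det is linear in entry M[1][0]: det = old_det + (v - 3) * C_10
Cofactor C_10 = -2
Want det = 0: -60 + (v - 3) * -2 = 0
  (v - 3) = 60 / -2 = -30
  v = 3 + (-30) = -27

Answer: -27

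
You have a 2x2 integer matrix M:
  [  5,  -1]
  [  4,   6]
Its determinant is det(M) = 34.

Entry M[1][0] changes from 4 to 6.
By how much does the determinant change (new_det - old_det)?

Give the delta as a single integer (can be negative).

Answer: 2

Derivation:
Cofactor C_10 = 1
Entry delta = 6 - 4 = 2
Det delta = entry_delta * cofactor = 2 * 1 = 2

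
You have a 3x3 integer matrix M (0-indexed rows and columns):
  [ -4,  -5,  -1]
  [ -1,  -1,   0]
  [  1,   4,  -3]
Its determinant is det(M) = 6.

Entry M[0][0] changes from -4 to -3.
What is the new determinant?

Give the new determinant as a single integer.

det is linear in row 0: changing M[0][0] by delta changes det by delta * cofactor(0,0).
Cofactor C_00 = (-1)^(0+0) * minor(0,0) = 3
Entry delta = -3 - -4 = 1
Det delta = 1 * 3 = 3
New det = 6 + 3 = 9

Answer: 9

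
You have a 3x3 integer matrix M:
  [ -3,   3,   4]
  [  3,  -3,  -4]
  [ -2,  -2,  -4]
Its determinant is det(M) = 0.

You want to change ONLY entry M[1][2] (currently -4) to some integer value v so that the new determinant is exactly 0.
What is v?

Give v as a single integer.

Answer: -4

Derivation:
det is linear in entry M[1][2]: det = old_det + (v - -4) * C_12
Cofactor C_12 = -12
Want det = 0: 0 + (v - -4) * -12 = 0
  (v - -4) = 0 / -12 = 0
  v = -4 + (0) = -4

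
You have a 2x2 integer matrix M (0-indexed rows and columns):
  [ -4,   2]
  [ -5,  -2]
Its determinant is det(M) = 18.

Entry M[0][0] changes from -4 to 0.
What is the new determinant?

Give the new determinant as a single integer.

det is linear in row 0: changing M[0][0] by delta changes det by delta * cofactor(0,0).
Cofactor C_00 = (-1)^(0+0) * minor(0,0) = -2
Entry delta = 0 - -4 = 4
Det delta = 4 * -2 = -8
New det = 18 + -8 = 10

Answer: 10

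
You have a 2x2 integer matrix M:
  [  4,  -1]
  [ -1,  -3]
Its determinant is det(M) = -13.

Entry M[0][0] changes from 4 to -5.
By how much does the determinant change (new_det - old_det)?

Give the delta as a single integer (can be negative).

Answer: 27

Derivation:
Cofactor C_00 = -3
Entry delta = -5 - 4 = -9
Det delta = entry_delta * cofactor = -9 * -3 = 27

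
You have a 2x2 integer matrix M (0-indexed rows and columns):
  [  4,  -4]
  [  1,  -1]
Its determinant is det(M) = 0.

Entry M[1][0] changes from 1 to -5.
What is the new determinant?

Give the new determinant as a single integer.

Answer: -24

Derivation:
det is linear in row 1: changing M[1][0] by delta changes det by delta * cofactor(1,0).
Cofactor C_10 = (-1)^(1+0) * minor(1,0) = 4
Entry delta = -5 - 1 = -6
Det delta = -6 * 4 = -24
New det = 0 + -24 = -24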